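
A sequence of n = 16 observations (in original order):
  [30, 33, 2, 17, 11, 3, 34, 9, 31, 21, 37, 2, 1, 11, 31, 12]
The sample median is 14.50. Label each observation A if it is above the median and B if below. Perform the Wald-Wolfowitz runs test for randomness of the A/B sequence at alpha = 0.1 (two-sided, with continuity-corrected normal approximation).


Step 1: Compute median = 14.50; label A = above, B = below.
Labels in order: AABABBABAAABBBAB  (n_A = 8, n_B = 8)
Step 2: Count runs R = 10.
Step 3: Under H0 (random ordering), E[R] = 2*n_A*n_B/(n_A+n_B) + 1 = 2*8*8/16 + 1 = 9.0000.
        Var[R] = 2*n_A*n_B*(2*n_A*n_B - n_A - n_B) / ((n_A+n_B)^2 * (n_A+n_B-1)) = 14336/3840 = 3.7333.
        SD[R] = 1.9322.
Step 4: Continuity-corrected z = (R - 0.5 - E[R]) / SD[R] = (10 - 0.5 - 9.0000) / 1.9322 = 0.2588.
Step 5: Two-sided p-value via normal approximation = 2*(1 - Phi(|z|)) = 0.795809.
Step 6: alpha = 0.1. fail to reject H0.

R = 10, z = 0.2588, p = 0.795809, fail to reject H0.


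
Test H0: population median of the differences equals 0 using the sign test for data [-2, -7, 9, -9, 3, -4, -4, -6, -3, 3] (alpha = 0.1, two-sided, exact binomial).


Step 1: Discard zero differences. Original n = 10; n_eff = number of nonzero differences = 10.
Nonzero differences (with sign): -2, -7, +9, -9, +3, -4, -4, -6, -3, +3
Step 2: Count signs: positive = 3, negative = 7.
Step 3: Under H0: P(positive) = 0.5, so the number of positives S ~ Bin(10, 0.5).
Step 4: Two-sided exact p-value = sum of Bin(10,0.5) probabilities at or below the observed probability = 0.343750.
Step 5: alpha = 0.1. fail to reject H0.

n_eff = 10, pos = 3, neg = 7, p = 0.343750, fail to reject H0.


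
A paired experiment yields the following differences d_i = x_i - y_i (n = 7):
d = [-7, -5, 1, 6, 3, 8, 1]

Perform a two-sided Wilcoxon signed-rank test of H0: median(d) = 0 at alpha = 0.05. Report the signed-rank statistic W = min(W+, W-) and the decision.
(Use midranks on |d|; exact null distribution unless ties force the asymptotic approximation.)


Step 1: Drop any zero differences (none here) and take |d_i|.
|d| = [7, 5, 1, 6, 3, 8, 1]
Step 2: Midrank |d_i| (ties get averaged ranks).
ranks: |7|->6, |5|->4, |1|->1.5, |6|->5, |3|->3, |8|->7, |1|->1.5
Step 3: Attach original signs; sum ranks with positive sign and with negative sign.
W+ = 1.5 + 5 + 3 + 7 + 1.5 = 18
W- = 6 + 4 = 10
(Check: W+ + W- = 28 should equal n(n+1)/2 = 28.)
Step 4: Test statistic W = min(W+, W-) = 10.
Step 5: Ties in |d|, so use the tie-corrected normal approximation.
        E[W] = n(n+1)/4 = 7*8/4 = 14.
        Tie groups: |d|=1 (t=2); sum(t^3 - t) = 6.
        Var[W] = n(n+1)(2n+1)/24 - sum(t^3-t)/48 = 840/24 - 6/48 = 34.875.
        z = (W - E[W]) / sqrt(Var[W]) = (10 - 14) / 5.9055 = -0.6773.
        Two-sided p = 2*Phi(z) = 0.498194.
Step 6: alpha = 0.05. fail to reject H0.

W+ = 18, W- = 10, W = min = 10, p = 0.498194, fail to reject H0.


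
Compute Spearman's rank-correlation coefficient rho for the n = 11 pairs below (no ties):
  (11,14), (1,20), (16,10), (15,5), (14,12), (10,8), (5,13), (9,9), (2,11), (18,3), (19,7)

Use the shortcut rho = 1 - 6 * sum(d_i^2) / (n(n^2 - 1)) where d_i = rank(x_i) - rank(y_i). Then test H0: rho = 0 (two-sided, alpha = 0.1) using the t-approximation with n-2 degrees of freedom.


Step 1: Rank x and y separately (midranks; no ties here).
rank(x): 11->6, 1->1, 16->9, 15->8, 14->7, 10->5, 5->3, 9->4, 2->2, 18->10, 19->11
rank(y): 14->10, 20->11, 10->6, 5->2, 12->8, 8->4, 13->9, 9->5, 11->7, 3->1, 7->3
Step 2: d_i = R_x(i) - R_y(i); compute d_i^2.
  (6-10)^2=16, (1-11)^2=100, (9-6)^2=9, (8-2)^2=36, (7-8)^2=1, (5-4)^2=1, (3-9)^2=36, (4-5)^2=1, (2-7)^2=25, (10-1)^2=81, (11-3)^2=64
sum(d^2) = 370.
Step 3: rho = 1 - 6*370 / (11*(11^2 - 1)) = 1 - 2220/1320 = -0.681818.
Step 4: Under H0, t = rho * sqrt((n-2)/(1-rho^2)) = -2.7962 ~ t(9).
Step 5: Two-sided p-value from the t-distribution with 9 df = 0.020843.
Step 6: alpha = 0.1. reject H0.

rho = -0.6818, p = 0.020843, reject H0 at alpha = 0.1.


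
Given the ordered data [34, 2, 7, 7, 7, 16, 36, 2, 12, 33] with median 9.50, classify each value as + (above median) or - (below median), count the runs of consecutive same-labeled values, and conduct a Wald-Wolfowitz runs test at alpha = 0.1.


Step 1: Compute median = 9.50; label A = above, B = below.
Labels in order: ABBBBAABAA  (n_A = 5, n_B = 5)
Step 2: Count runs R = 5.
Step 3: Under H0 (random ordering), E[R] = 2*n_A*n_B/(n_A+n_B) + 1 = 2*5*5/10 + 1 = 6.0000.
        Var[R] = 2*n_A*n_B*(2*n_A*n_B - n_A - n_B) / ((n_A+n_B)^2 * (n_A+n_B-1)) = 2000/900 = 2.2222.
        SD[R] = 1.4907.
Step 4: Continuity-corrected z = (R + 0.5 - E[R]) / SD[R] = (5 + 0.5 - 6.0000) / 1.4907 = -0.3354.
Step 5: Two-sided p-value via normal approximation = 2*(1 - Phi(|z|)) = 0.737316.
Step 6: alpha = 0.1. fail to reject H0.

R = 5, z = -0.3354, p = 0.737316, fail to reject H0.


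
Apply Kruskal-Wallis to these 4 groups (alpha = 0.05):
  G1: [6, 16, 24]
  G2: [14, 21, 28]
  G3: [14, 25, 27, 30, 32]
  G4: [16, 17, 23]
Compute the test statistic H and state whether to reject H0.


Step 1: Combine all N = 14 observations and assign midranks.
sorted (value, group, rank): (6,G1,1), (14,G2,2.5), (14,G3,2.5), (16,G1,4.5), (16,G4,4.5), (17,G4,6), (21,G2,7), (23,G4,8), (24,G1,9), (25,G3,10), (27,G3,11), (28,G2,12), (30,G3,13), (32,G3,14)
Step 2: Sum ranks within each group.
R_1 = 14.5 (n_1 = 3)
R_2 = 21.5 (n_2 = 3)
R_3 = 50.5 (n_3 = 5)
R_4 = 18.5 (n_4 = 3)
Step 3: H = 12/(N(N+1)) * sum(R_i^2/n_i) - 3(N+1)
     = 12/(14*15) * (14.5^2/3 + 21.5^2/3 + 50.5^2/5 + 18.5^2/3) - 3*15
     = 0.057143 * 848.3 - 45
     = 3.474286.
Step 4: Ties present; correction factor C = 1 - 12/(14^3 - 14) = 0.995604. Corrected H = 3.474286 / 0.995604 = 3.489625.
Step 5: Under H0, H ~ chi^2(3); p-value = 0.322110.
Step 6: alpha = 0.05. fail to reject H0.

H = 3.4896, df = 3, p = 0.322110, fail to reject H0.


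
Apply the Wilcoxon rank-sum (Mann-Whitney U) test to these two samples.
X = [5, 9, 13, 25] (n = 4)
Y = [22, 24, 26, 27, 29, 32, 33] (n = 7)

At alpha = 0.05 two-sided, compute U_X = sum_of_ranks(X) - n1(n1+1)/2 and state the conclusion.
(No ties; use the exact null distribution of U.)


Step 1: Combine and sort all 11 observations; assign midranks.
sorted (value, group): (5,X), (9,X), (13,X), (22,Y), (24,Y), (25,X), (26,Y), (27,Y), (29,Y), (32,Y), (33,Y)
ranks: 5->1, 9->2, 13->3, 22->4, 24->5, 25->6, 26->7, 27->8, 29->9, 32->10, 33->11
Step 2: Rank sum for X: R1 = 1 + 2 + 3 + 6 = 12.
Step 3: U_X = R1 - n1(n1+1)/2 = 12 - 4*5/2 = 12 - 10 = 2.
       U_Y = n1*n2 - U_X = 28 - 2 = 26.
Step 4: No ties, so the exact null distribution of U (based on enumerating the C(11,4) = 330 equally likely rank assignments) gives the two-sided p-value.
Step 5: p-value = 0.024242; compare to alpha = 0.05. reject H0.

U_X = 2, p = 0.024242, reject H0 at alpha = 0.05.


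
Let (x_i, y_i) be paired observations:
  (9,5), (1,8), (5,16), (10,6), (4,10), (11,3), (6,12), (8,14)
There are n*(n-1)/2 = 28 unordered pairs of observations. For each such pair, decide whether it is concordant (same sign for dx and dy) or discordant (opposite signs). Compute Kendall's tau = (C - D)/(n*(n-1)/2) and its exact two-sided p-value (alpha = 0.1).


Step 1: Enumerate the 28 unordered pairs (i,j) with i<j and classify each by sign(x_j-x_i) * sign(y_j-y_i).
  (1,2):dx=-8,dy=+3->D; (1,3):dx=-4,dy=+11->D; (1,4):dx=+1,dy=+1->C; (1,5):dx=-5,dy=+5->D
  (1,6):dx=+2,dy=-2->D; (1,7):dx=-3,dy=+7->D; (1,8):dx=-1,dy=+9->D; (2,3):dx=+4,dy=+8->C
  (2,4):dx=+9,dy=-2->D; (2,5):dx=+3,dy=+2->C; (2,6):dx=+10,dy=-5->D; (2,7):dx=+5,dy=+4->C
  (2,8):dx=+7,dy=+6->C; (3,4):dx=+5,dy=-10->D; (3,5):dx=-1,dy=-6->C; (3,6):dx=+6,dy=-13->D
  (3,7):dx=+1,dy=-4->D; (3,8):dx=+3,dy=-2->D; (4,5):dx=-6,dy=+4->D; (4,6):dx=+1,dy=-3->D
  (4,7):dx=-4,dy=+6->D; (4,8):dx=-2,dy=+8->D; (5,6):dx=+7,dy=-7->D; (5,7):dx=+2,dy=+2->C
  (5,8):dx=+4,dy=+4->C; (6,7):dx=-5,dy=+9->D; (6,8):dx=-3,dy=+11->D; (7,8):dx=+2,dy=+2->C
Step 2: C = 9, D = 19, total pairs = 28.
Step 3: tau = (C - D)/(n(n-1)/2) = (9 - 19)/28 = -0.357143.
Step 4: Exact two-sided p-value (enumerate n! = 40320 permutations of y under H0): p = 0.275099.
Step 5: alpha = 0.1. fail to reject H0.

tau_b = -0.3571 (C=9, D=19), p = 0.275099, fail to reject H0.


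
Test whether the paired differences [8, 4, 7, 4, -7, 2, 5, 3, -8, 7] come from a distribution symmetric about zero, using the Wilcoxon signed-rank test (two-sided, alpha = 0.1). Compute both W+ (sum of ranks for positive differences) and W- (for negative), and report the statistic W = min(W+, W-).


Step 1: Drop any zero differences (none here) and take |d_i|.
|d| = [8, 4, 7, 4, 7, 2, 5, 3, 8, 7]
Step 2: Midrank |d_i| (ties get averaged ranks).
ranks: |8|->9.5, |4|->3.5, |7|->7, |4|->3.5, |7|->7, |2|->1, |5|->5, |3|->2, |8|->9.5, |7|->7
Step 3: Attach original signs; sum ranks with positive sign and with negative sign.
W+ = 9.5 + 3.5 + 7 + 3.5 + 1 + 5 + 2 + 7 = 38.5
W- = 7 + 9.5 = 16.5
(Check: W+ + W- = 55 should equal n(n+1)/2 = 55.)
Step 4: Test statistic W = min(W+, W-) = 16.5.
Step 5: Ties in |d|, so use the tie-corrected normal approximation.
        E[W] = n(n+1)/4 = 10*11/4 = 27.5.
        Tie groups: |d|=4 (t=2), |d|=7 (t=3), |d|=8 (t=2); sum(t^3 - t) = 36.
        Var[W] = n(n+1)(2n+1)/24 - sum(t^3-t)/48 = 2310/24 - 36/48 = 95.5.
        z = (W - E[W]) / sqrt(Var[W]) = (16.5 - 27.5) / 9.7724 = -1.1256.
        Two-sided p = 2*Phi(z) = 0.260327.
Step 6: alpha = 0.1. fail to reject H0.

W+ = 38.5, W- = 16.5, W = min = 16.5, p = 0.260327, fail to reject H0.


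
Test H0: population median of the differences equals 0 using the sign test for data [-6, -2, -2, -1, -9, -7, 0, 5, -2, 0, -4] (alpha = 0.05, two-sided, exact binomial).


Step 1: Discard zero differences. Original n = 11; n_eff = number of nonzero differences = 9.
Nonzero differences (with sign): -6, -2, -2, -1, -9, -7, +5, -2, -4
Step 2: Count signs: positive = 1, negative = 8.
Step 3: Under H0: P(positive) = 0.5, so the number of positives S ~ Bin(9, 0.5).
Step 4: Two-sided exact p-value = sum of Bin(9,0.5) probabilities at or below the observed probability = 0.039062.
Step 5: alpha = 0.05. reject H0.

n_eff = 9, pos = 1, neg = 8, p = 0.039062, reject H0.


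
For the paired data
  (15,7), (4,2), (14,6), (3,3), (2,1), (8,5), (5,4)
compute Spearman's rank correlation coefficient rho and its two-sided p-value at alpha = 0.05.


Step 1: Rank x and y separately (midranks; no ties here).
rank(x): 15->7, 4->3, 14->6, 3->2, 2->1, 8->5, 5->4
rank(y): 7->7, 2->2, 6->6, 3->3, 1->1, 5->5, 4->4
Step 2: d_i = R_x(i) - R_y(i); compute d_i^2.
  (7-7)^2=0, (3-2)^2=1, (6-6)^2=0, (2-3)^2=1, (1-1)^2=0, (5-5)^2=0, (4-4)^2=0
sum(d^2) = 2.
Step 3: rho = 1 - 6*2 / (7*(7^2 - 1)) = 1 - 12/336 = 0.964286.
Step 4: Under H0, t = rho * sqrt((n-2)/(1-rho^2)) = 8.1408 ~ t(5).
Step 5: Two-sided p-value from the t-distribution with 5 df = 0.000454.
Step 6: alpha = 0.05. reject H0.

rho = 0.9643, p = 0.000454, reject H0 at alpha = 0.05.


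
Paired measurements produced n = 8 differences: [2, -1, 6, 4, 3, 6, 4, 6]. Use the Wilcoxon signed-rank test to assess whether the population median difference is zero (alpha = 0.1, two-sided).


Step 1: Drop any zero differences (none here) and take |d_i|.
|d| = [2, 1, 6, 4, 3, 6, 4, 6]
Step 2: Midrank |d_i| (ties get averaged ranks).
ranks: |2|->2, |1|->1, |6|->7, |4|->4.5, |3|->3, |6|->7, |4|->4.5, |6|->7
Step 3: Attach original signs; sum ranks with positive sign and with negative sign.
W+ = 2 + 7 + 4.5 + 3 + 7 + 4.5 + 7 = 35
W- = 1 = 1
(Check: W+ + W- = 36 should equal n(n+1)/2 = 36.)
Step 4: Test statistic W = min(W+, W-) = 1.
Step 5: Ties in |d|, so use the tie-corrected normal approximation.
        E[W] = n(n+1)/4 = 8*9/4 = 18.
        Tie groups: |d|=4 (t=2), |d|=6 (t=3); sum(t^3 - t) = 30.
        Var[W] = n(n+1)(2n+1)/24 - sum(t^3-t)/48 = 1224/24 - 30/48 = 50.375.
        z = (W - E[W]) / sqrt(Var[W]) = (1 - 18) / 7.0975 = -2.3952.
        Two-sided p = 2*Phi(z) = 0.016611.
Step 6: alpha = 0.1. reject H0.

W+ = 35, W- = 1, W = min = 1, p = 0.016611, reject H0.


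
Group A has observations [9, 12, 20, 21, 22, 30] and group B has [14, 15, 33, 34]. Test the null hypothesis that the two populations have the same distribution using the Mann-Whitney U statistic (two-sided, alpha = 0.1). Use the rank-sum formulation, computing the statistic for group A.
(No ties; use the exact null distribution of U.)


Step 1: Combine and sort all 10 observations; assign midranks.
sorted (value, group): (9,X), (12,X), (14,Y), (15,Y), (20,X), (21,X), (22,X), (30,X), (33,Y), (34,Y)
ranks: 9->1, 12->2, 14->3, 15->4, 20->5, 21->6, 22->7, 30->8, 33->9, 34->10
Step 2: Rank sum for X: R1 = 1 + 2 + 5 + 6 + 7 + 8 = 29.
Step 3: U_X = R1 - n1(n1+1)/2 = 29 - 6*7/2 = 29 - 21 = 8.
       U_Y = n1*n2 - U_X = 24 - 8 = 16.
Step 4: No ties, so the exact null distribution of U (based on enumerating the C(10,6) = 210 equally likely rank assignments) gives the two-sided p-value.
Step 5: p-value = 0.476190; compare to alpha = 0.1. fail to reject H0.

U_X = 8, p = 0.476190, fail to reject H0 at alpha = 0.1.


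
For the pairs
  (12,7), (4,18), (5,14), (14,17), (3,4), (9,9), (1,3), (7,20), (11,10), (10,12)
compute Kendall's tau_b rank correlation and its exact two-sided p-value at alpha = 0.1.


Step 1: Enumerate the 45 unordered pairs (i,j) with i<j and classify each by sign(x_j-x_i) * sign(y_j-y_i).
  (1,2):dx=-8,dy=+11->D; (1,3):dx=-7,dy=+7->D; (1,4):dx=+2,dy=+10->C; (1,5):dx=-9,dy=-3->C
  (1,6):dx=-3,dy=+2->D; (1,7):dx=-11,dy=-4->C; (1,8):dx=-5,dy=+13->D; (1,9):dx=-1,dy=+3->D
  (1,10):dx=-2,dy=+5->D; (2,3):dx=+1,dy=-4->D; (2,4):dx=+10,dy=-1->D; (2,5):dx=-1,dy=-14->C
  (2,6):dx=+5,dy=-9->D; (2,7):dx=-3,dy=-15->C; (2,8):dx=+3,dy=+2->C; (2,9):dx=+7,dy=-8->D
  (2,10):dx=+6,dy=-6->D; (3,4):dx=+9,dy=+3->C; (3,5):dx=-2,dy=-10->C; (3,6):dx=+4,dy=-5->D
  (3,7):dx=-4,dy=-11->C; (3,8):dx=+2,dy=+6->C; (3,9):dx=+6,dy=-4->D; (3,10):dx=+5,dy=-2->D
  (4,5):dx=-11,dy=-13->C; (4,6):dx=-5,dy=-8->C; (4,7):dx=-13,dy=-14->C; (4,8):dx=-7,dy=+3->D
  (4,9):dx=-3,dy=-7->C; (4,10):dx=-4,dy=-5->C; (5,6):dx=+6,dy=+5->C; (5,7):dx=-2,dy=-1->C
  (5,8):dx=+4,dy=+16->C; (5,9):dx=+8,dy=+6->C; (5,10):dx=+7,dy=+8->C; (6,7):dx=-8,dy=-6->C
  (6,8):dx=-2,dy=+11->D; (6,9):dx=+2,dy=+1->C; (6,10):dx=+1,dy=+3->C; (7,8):dx=+6,dy=+17->C
  (7,9):dx=+10,dy=+7->C; (7,10):dx=+9,dy=+9->C; (8,9):dx=+4,dy=-10->D; (8,10):dx=+3,dy=-8->D
  (9,10):dx=-1,dy=+2->D
Step 2: C = 26, D = 19, total pairs = 45.
Step 3: tau = (C - D)/(n(n-1)/2) = (26 - 19)/45 = 0.155556.
Step 4: Exact two-sided p-value (enumerate n! = 3628800 permutations of y under H0): p = 0.600654.
Step 5: alpha = 0.1. fail to reject H0.

tau_b = 0.1556 (C=26, D=19), p = 0.600654, fail to reject H0.


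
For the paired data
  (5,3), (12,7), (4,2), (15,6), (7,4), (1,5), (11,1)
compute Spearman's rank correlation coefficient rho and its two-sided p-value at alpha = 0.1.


Step 1: Rank x and y separately (midranks; no ties here).
rank(x): 5->3, 12->6, 4->2, 15->7, 7->4, 1->1, 11->5
rank(y): 3->3, 7->7, 2->2, 6->6, 4->4, 5->5, 1->1
Step 2: d_i = R_x(i) - R_y(i); compute d_i^2.
  (3-3)^2=0, (6-7)^2=1, (2-2)^2=0, (7-6)^2=1, (4-4)^2=0, (1-5)^2=16, (5-1)^2=16
sum(d^2) = 34.
Step 3: rho = 1 - 6*34 / (7*(7^2 - 1)) = 1 - 204/336 = 0.392857.
Step 4: Under H0, t = rho * sqrt((n-2)/(1-rho^2)) = 0.9553 ~ t(5).
Step 5: Two-sided p-value from the t-distribution with 5 df = 0.383317.
Step 6: alpha = 0.1. fail to reject H0.

rho = 0.3929, p = 0.383317, fail to reject H0 at alpha = 0.1.


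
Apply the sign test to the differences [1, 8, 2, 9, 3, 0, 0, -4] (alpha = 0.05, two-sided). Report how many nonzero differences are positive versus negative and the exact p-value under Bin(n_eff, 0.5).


Step 1: Discard zero differences. Original n = 8; n_eff = number of nonzero differences = 6.
Nonzero differences (with sign): +1, +8, +2, +9, +3, -4
Step 2: Count signs: positive = 5, negative = 1.
Step 3: Under H0: P(positive) = 0.5, so the number of positives S ~ Bin(6, 0.5).
Step 4: Two-sided exact p-value = sum of Bin(6,0.5) probabilities at or below the observed probability = 0.218750.
Step 5: alpha = 0.05. fail to reject H0.

n_eff = 6, pos = 5, neg = 1, p = 0.218750, fail to reject H0.


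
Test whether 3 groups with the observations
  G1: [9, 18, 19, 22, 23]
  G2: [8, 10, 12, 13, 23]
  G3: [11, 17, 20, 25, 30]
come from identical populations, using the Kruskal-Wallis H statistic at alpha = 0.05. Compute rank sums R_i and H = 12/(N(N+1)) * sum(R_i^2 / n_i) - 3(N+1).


Step 1: Combine all N = 15 observations and assign midranks.
sorted (value, group, rank): (8,G2,1), (9,G1,2), (10,G2,3), (11,G3,4), (12,G2,5), (13,G2,6), (17,G3,7), (18,G1,8), (19,G1,9), (20,G3,10), (22,G1,11), (23,G1,12.5), (23,G2,12.5), (25,G3,14), (30,G3,15)
Step 2: Sum ranks within each group.
R_1 = 42.5 (n_1 = 5)
R_2 = 27.5 (n_2 = 5)
R_3 = 50 (n_3 = 5)
Step 3: H = 12/(N(N+1)) * sum(R_i^2/n_i) - 3(N+1)
     = 12/(15*16) * (42.5^2/5 + 27.5^2/5 + 50^2/5) - 3*16
     = 0.050000 * 1012.5 - 48
     = 2.625000.
Step 4: Ties present; correction factor C = 1 - 6/(15^3 - 15) = 0.998214. Corrected H = 2.625000 / 0.998214 = 2.629696.
Step 5: Under H0, H ~ chi^2(2); p-value = 0.268515.
Step 6: alpha = 0.05. fail to reject H0.

H = 2.6297, df = 2, p = 0.268515, fail to reject H0.


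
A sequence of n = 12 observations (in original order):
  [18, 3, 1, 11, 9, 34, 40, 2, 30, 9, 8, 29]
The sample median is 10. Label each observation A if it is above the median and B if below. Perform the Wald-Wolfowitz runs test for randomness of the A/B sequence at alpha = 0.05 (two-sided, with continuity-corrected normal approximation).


Step 1: Compute median = 10; label A = above, B = below.
Labels in order: ABBABAABABBA  (n_A = 6, n_B = 6)
Step 2: Count runs R = 9.
Step 3: Under H0 (random ordering), E[R] = 2*n_A*n_B/(n_A+n_B) + 1 = 2*6*6/12 + 1 = 7.0000.
        Var[R] = 2*n_A*n_B*(2*n_A*n_B - n_A - n_B) / ((n_A+n_B)^2 * (n_A+n_B-1)) = 4320/1584 = 2.7273.
        SD[R] = 1.6514.
Step 4: Continuity-corrected z = (R - 0.5 - E[R]) / SD[R] = (9 - 0.5 - 7.0000) / 1.6514 = 0.9083.
Step 5: Two-sided p-value via normal approximation = 2*(1 - Phi(|z|)) = 0.363722.
Step 6: alpha = 0.05. fail to reject H0.

R = 9, z = 0.9083, p = 0.363722, fail to reject H0.


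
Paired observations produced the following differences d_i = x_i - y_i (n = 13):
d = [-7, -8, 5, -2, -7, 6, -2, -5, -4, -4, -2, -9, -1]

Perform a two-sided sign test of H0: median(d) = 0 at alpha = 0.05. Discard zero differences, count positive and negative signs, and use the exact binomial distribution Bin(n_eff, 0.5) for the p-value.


Step 1: Discard zero differences. Original n = 13; n_eff = number of nonzero differences = 13.
Nonzero differences (with sign): -7, -8, +5, -2, -7, +6, -2, -5, -4, -4, -2, -9, -1
Step 2: Count signs: positive = 2, negative = 11.
Step 3: Under H0: P(positive) = 0.5, so the number of positives S ~ Bin(13, 0.5).
Step 4: Two-sided exact p-value = sum of Bin(13,0.5) probabilities at or below the observed probability = 0.022461.
Step 5: alpha = 0.05. reject H0.

n_eff = 13, pos = 2, neg = 11, p = 0.022461, reject H0.


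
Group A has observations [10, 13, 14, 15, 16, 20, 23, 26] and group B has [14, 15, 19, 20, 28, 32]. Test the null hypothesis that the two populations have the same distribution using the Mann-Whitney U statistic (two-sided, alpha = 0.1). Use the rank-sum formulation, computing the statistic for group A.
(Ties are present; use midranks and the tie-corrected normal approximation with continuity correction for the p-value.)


Step 1: Combine and sort all 14 observations; assign midranks.
sorted (value, group): (10,X), (13,X), (14,X), (14,Y), (15,X), (15,Y), (16,X), (19,Y), (20,X), (20,Y), (23,X), (26,X), (28,Y), (32,Y)
ranks: 10->1, 13->2, 14->3.5, 14->3.5, 15->5.5, 15->5.5, 16->7, 19->8, 20->9.5, 20->9.5, 23->11, 26->12, 28->13, 32->14
Step 2: Rank sum for X: R1 = 1 + 2 + 3.5 + 5.5 + 7 + 9.5 + 11 + 12 = 51.5.
Step 3: U_X = R1 - n1(n1+1)/2 = 51.5 - 8*9/2 = 51.5 - 36 = 15.5.
       U_Y = n1*n2 - U_X = 48 - 15.5 = 32.5.
Step 4: Ties are present, so use the tie-corrected normal approximation (with continuity correction) for the p-value.
Step 5: p-value = 0.300101; compare to alpha = 0.1. fail to reject H0.

U_X = 15.5, p = 0.300101, fail to reject H0 at alpha = 0.1.


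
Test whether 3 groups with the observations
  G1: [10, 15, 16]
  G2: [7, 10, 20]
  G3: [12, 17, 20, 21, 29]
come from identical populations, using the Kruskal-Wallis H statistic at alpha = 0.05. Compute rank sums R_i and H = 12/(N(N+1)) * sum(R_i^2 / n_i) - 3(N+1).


Step 1: Combine all N = 11 observations and assign midranks.
sorted (value, group, rank): (7,G2,1), (10,G1,2.5), (10,G2,2.5), (12,G3,4), (15,G1,5), (16,G1,6), (17,G3,7), (20,G2,8.5), (20,G3,8.5), (21,G3,10), (29,G3,11)
Step 2: Sum ranks within each group.
R_1 = 13.5 (n_1 = 3)
R_2 = 12 (n_2 = 3)
R_3 = 40.5 (n_3 = 5)
Step 3: H = 12/(N(N+1)) * sum(R_i^2/n_i) - 3(N+1)
     = 12/(11*12) * (13.5^2/3 + 12^2/3 + 40.5^2/5) - 3*12
     = 0.090909 * 436.8 - 36
     = 3.709091.
Step 4: Ties present; correction factor C = 1 - 12/(11^3 - 11) = 0.990909. Corrected H = 3.709091 / 0.990909 = 3.743119.
Step 5: Under H0, H ~ chi^2(2); p-value = 0.153883.
Step 6: alpha = 0.05. fail to reject H0.

H = 3.7431, df = 2, p = 0.153883, fail to reject H0.


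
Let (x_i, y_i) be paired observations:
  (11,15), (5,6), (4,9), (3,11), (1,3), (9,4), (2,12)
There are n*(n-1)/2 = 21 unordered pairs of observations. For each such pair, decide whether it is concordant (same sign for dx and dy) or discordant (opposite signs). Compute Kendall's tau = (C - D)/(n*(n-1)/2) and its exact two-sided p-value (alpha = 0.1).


Step 1: Enumerate the 21 unordered pairs (i,j) with i<j and classify each by sign(x_j-x_i) * sign(y_j-y_i).
  (1,2):dx=-6,dy=-9->C; (1,3):dx=-7,dy=-6->C; (1,4):dx=-8,dy=-4->C; (1,5):dx=-10,dy=-12->C
  (1,6):dx=-2,dy=-11->C; (1,7):dx=-9,dy=-3->C; (2,3):dx=-1,dy=+3->D; (2,4):dx=-2,dy=+5->D
  (2,5):dx=-4,dy=-3->C; (2,6):dx=+4,dy=-2->D; (2,7):dx=-3,dy=+6->D; (3,4):dx=-1,dy=+2->D
  (3,5):dx=-3,dy=-6->C; (3,6):dx=+5,dy=-5->D; (3,7):dx=-2,dy=+3->D; (4,5):dx=-2,dy=-8->C
  (4,6):dx=+6,dy=-7->D; (4,7):dx=-1,dy=+1->D; (5,6):dx=+8,dy=+1->C; (5,7):dx=+1,dy=+9->C
  (6,7):dx=-7,dy=+8->D
Step 2: C = 11, D = 10, total pairs = 21.
Step 3: tau = (C - D)/(n(n-1)/2) = (11 - 10)/21 = 0.047619.
Step 4: Exact two-sided p-value (enumerate n! = 5040 permutations of y under H0): p = 1.000000.
Step 5: alpha = 0.1. fail to reject H0.

tau_b = 0.0476 (C=11, D=10), p = 1.000000, fail to reject H0.


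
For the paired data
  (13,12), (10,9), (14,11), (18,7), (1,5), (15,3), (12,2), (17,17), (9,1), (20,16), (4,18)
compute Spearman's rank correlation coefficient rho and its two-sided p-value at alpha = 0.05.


Step 1: Rank x and y separately (midranks; no ties here).
rank(x): 13->6, 10->4, 14->7, 18->10, 1->1, 15->8, 12->5, 17->9, 9->3, 20->11, 4->2
rank(y): 12->8, 9->6, 11->7, 7->5, 5->4, 3->3, 2->2, 17->10, 1->1, 16->9, 18->11
Step 2: d_i = R_x(i) - R_y(i); compute d_i^2.
  (6-8)^2=4, (4-6)^2=4, (7-7)^2=0, (10-5)^2=25, (1-4)^2=9, (8-3)^2=25, (5-2)^2=9, (9-10)^2=1, (3-1)^2=4, (11-9)^2=4, (2-11)^2=81
sum(d^2) = 166.
Step 3: rho = 1 - 6*166 / (11*(11^2 - 1)) = 1 - 996/1320 = 0.245455.
Step 4: Under H0, t = rho * sqrt((n-2)/(1-rho^2)) = 0.7596 ~ t(9).
Step 5: Two-sided p-value from the t-distribution with 9 df = 0.466922.
Step 6: alpha = 0.05. fail to reject H0.

rho = 0.2455, p = 0.466922, fail to reject H0 at alpha = 0.05.


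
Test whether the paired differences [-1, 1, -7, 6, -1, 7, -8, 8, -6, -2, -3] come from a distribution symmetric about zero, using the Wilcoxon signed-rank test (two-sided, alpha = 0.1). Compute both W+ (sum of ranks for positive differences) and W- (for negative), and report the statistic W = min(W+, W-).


Step 1: Drop any zero differences (none here) and take |d_i|.
|d| = [1, 1, 7, 6, 1, 7, 8, 8, 6, 2, 3]
Step 2: Midrank |d_i| (ties get averaged ranks).
ranks: |1|->2, |1|->2, |7|->8.5, |6|->6.5, |1|->2, |7|->8.5, |8|->10.5, |8|->10.5, |6|->6.5, |2|->4, |3|->5
Step 3: Attach original signs; sum ranks with positive sign and with negative sign.
W+ = 2 + 6.5 + 8.5 + 10.5 = 27.5
W- = 2 + 8.5 + 2 + 10.5 + 6.5 + 4 + 5 = 38.5
(Check: W+ + W- = 66 should equal n(n+1)/2 = 66.)
Step 4: Test statistic W = min(W+, W-) = 27.5.
Step 5: Ties in |d|, so use the tie-corrected normal approximation.
        E[W] = n(n+1)/4 = 11*12/4 = 33.
        Tie groups: |d|=1 (t=3), |d|=6 (t=2), |d|=7 (t=2), |d|=8 (t=2); sum(t^3 - t) = 42.
        Var[W] = n(n+1)(2n+1)/24 - sum(t^3-t)/48 = 3036/24 - 42/48 = 125.625.
        z = (W - E[W]) / sqrt(Var[W]) = (27.5 - 33) / 11.2083 = -0.4907.
        Two-sided p = 2*Phi(z) = 0.623632.
Step 6: alpha = 0.1. fail to reject H0.

W+ = 27.5, W- = 38.5, W = min = 27.5, p = 0.623632, fail to reject H0.


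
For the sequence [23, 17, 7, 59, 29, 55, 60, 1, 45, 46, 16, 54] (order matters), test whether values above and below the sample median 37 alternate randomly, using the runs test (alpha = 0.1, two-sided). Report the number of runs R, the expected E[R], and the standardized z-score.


Step 1: Compute median = 37; label A = above, B = below.
Labels in order: BBBABAABAABA  (n_A = 6, n_B = 6)
Step 2: Count runs R = 8.
Step 3: Under H0 (random ordering), E[R] = 2*n_A*n_B/(n_A+n_B) + 1 = 2*6*6/12 + 1 = 7.0000.
        Var[R] = 2*n_A*n_B*(2*n_A*n_B - n_A - n_B) / ((n_A+n_B)^2 * (n_A+n_B-1)) = 4320/1584 = 2.7273.
        SD[R] = 1.6514.
Step 4: Continuity-corrected z = (R - 0.5 - E[R]) / SD[R] = (8 - 0.5 - 7.0000) / 1.6514 = 0.3028.
Step 5: Two-sided p-value via normal approximation = 2*(1 - Phi(|z|)) = 0.762069.
Step 6: alpha = 0.1. fail to reject H0.

R = 8, z = 0.3028, p = 0.762069, fail to reject H0.


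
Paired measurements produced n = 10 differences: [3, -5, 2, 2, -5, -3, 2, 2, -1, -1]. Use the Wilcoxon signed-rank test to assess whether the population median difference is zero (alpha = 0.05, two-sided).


Step 1: Drop any zero differences (none here) and take |d_i|.
|d| = [3, 5, 2, 2, 5, 3, 2, 2, 1, 1]
Step 2: Midrank |d_i| (ties get averaged ranks).
ranks: |3|->7.5, |5|->9.5, |2|->4.5, |2|->4.5, |5|->9.5, |3|->7.5, |2|->4.5, |2|->4.5, |1|->1.5, |1|->1.5
Step 3: Attach original signs; sum ranks with positive sign and with negative sign.
W+ = 7.5 + 4.5 + 4.5 + 4.5 + 4.5 = 25.5
W- = 9.5 + 9.5 + 7.5 + 1.5 + 1.5 = 29.5
(Check: W+ + W- = 55 should equal n(n+1)/2 = 55.)
Step 4: Test statistic W = min(W+, W-) = 25.5.
Step 5: Ties in |d|, so use the tie-corrected normal approximation.
        E[W] = n(n+1)/4 = 10*11/4 = 27.5.
        Tie groups: |d|=1 (t=2), |d|=2 (t=4), |d|=3 (t=2), |d|=5 (t=2); sum(t^3 - t) = 78.
        Var[W] = n(n+1)(2n+1)/24 - sum(t^3-t)/48 = 2310/24 - 78/48 = 94.625.
        z = (W - E[W]) / sqrt(Var[W]) = (25.5 - 27.5) / 9.7275 = -0.2056.
        Two-sided p = 2*Phi(z) = 0.837102.
Step 6: alpha = 0.05. fail to reject H0.

W+ = 25.5, W- = 29.5, W = min = 25.5, p = 0.837102, fail to reject H0.


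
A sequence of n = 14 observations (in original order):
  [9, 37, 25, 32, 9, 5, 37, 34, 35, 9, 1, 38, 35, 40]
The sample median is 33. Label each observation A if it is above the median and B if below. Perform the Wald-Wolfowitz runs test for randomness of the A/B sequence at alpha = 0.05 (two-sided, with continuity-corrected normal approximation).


Step 1: Compute median = 33; label A = above, B = below.
Labels in order: BABBBBAAABBAAA  (n_A = 7, n_B = 7)
Step 2: Count runs R = 6.
Step 3: Under H0 (random ordering), E[R] = 2*n_A*n_B/(n_A+n_B) + 1 = 2*7*7/14 + 1 = 8.0000.
        Var[R] = 2*n_A*n_B*(2*n_A*n_B - n_A - n_B) / ((n_A+n_B)^2 * (n_A+n_B-1)) = 8232/2548 = 3.2308.
        SD[R] = 1.7974.
Step 4: Continuity-corrected z = (R + 0.5 - E[R]) / SD[R] = (6 + 0.5 - 8.0000) / 1.7974 = -0.8345.
Step 5: Two-sided p-value via normal approximation = 2*(1 - Phi(|z|)) = 0.403986.
Step 6: alpha = 0.05. fail to reject H0.

R = 6, z = -0.8345, p = 0.403986, fail to reject H0.


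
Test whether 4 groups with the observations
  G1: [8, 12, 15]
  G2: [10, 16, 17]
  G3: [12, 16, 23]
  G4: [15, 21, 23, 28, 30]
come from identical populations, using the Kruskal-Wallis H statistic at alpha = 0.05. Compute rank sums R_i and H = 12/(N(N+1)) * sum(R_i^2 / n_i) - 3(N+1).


Step 1: Combine all N = 14 observations and assign midranks.
sorted (value, group, rank): (8,G1,1), (10,G2,2), (12,G1,3.5), (12,G3,3.5), (15,G1,5.5), (15,G4,5.5), (16,G2,7.5), (16,G3,7.5), (17,G2,9), (21,G4,10), (23,G3,11.5), (23,G4,11.5), (28,G4,13), (30,G4,14)
Step 2: Sum ranks within each group.
R_1 = 10 (n_1 = 3)
R_2 = 18.5 (n_2 = 3)
R_3 = 22.5 (n_3 = 3)
R_4 = 54 (n_4 = 5)
Step 3: H = 12/(N(N+1)) * sum(R_i^2/n_i) - 3(N+1)
     = 12/(14*15) * (10^2/3 + 18.5^2/3 + 22.5^2/3 + 54^2/5) - 3*15
     = 0.057143 * 899.367 - 45
     = 6.392381.
Step 4: Ties present; correction factor C = 1 - 24/(14^3 - 14) = 0.991209. Corrected H = 6.392381 / 0.991209 = 6.449076.
Step 5: Under H0, H ~ chi^2(3); p-value = 0.091693.
Step 6: alpha = 0.05. fail to reject H0.

H = 6.4491, df = 3, p = 0.091693, fail to reject H0.


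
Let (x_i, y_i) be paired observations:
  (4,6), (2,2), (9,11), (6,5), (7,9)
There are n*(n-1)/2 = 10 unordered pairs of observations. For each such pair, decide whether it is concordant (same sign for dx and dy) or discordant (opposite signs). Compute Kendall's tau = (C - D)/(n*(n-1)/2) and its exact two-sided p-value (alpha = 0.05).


Step 1: Enumerate the 10 unordered pairs (i,j) with i<j and classify each by sign(x_j-x_i) * sign(y_j-y_i).
  (1,2):dx=-2,dy=-4->C; (1,3):dx=+5,dy=+5->C; (1,4):dx=+2,dy=-1->D; (1,5):dx=+3,dy=+3->C
  (2,3):dx=+7,dy=+9->C; (2,4):dx=+4,dy=+3->C; (2,5):dx=+5,dy=+7->C; (3,4):dx=-3,dy=-6->C
  (3,5):dx=-2,dy=-2->C; (4,5):dx=+1,dy=+4->C
Step 2: C = 9, D = 1, total pairs = 10.
Step 3: tau = (C - D)/(n(n-1)/2) = (9 - 1)/10 = 0.800000.
Step 4: Exact two-sided p-value (enumerate n! = 120 permutations of y under H0): p = 0.083333.
Step 5: alpha = 0.05. fail to reject H0.

tau_b = 0.8000 (C=9, D=1), p = 0.083333, fail to reject H0.


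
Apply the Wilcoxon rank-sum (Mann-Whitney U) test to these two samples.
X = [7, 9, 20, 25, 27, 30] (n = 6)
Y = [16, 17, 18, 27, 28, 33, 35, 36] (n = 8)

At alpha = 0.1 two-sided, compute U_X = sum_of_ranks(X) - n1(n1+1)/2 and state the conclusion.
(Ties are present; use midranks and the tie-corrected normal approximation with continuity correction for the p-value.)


Step 1: Combine and sort all 14 observations; assign midranks.
sorted (value, group): (7,X), (9,X), (16,Y), (17,Y), (18,Y), (20,X), (25,X), (27,X), (27,Y), (28,Y), (30,X), (33,Y), (35,Y), (36,Y)
ranks: 7->1, 9->2, 16->3, 17->4, 18->5, 20->6, 25->7, 27->8.5, 27->8.5, 28->10, 30->11, 33->12, 35->13, 36->14
Step 2: Rank sum for X: R1 = 1 + 2 + 6 + 7 + 8.5 + 11 = 35.5.
Step 3: U_X = R1 - n1(n1+1)/2 = 35.5 - 6*7/2 = 35.5 - 21 = 14.5.
       U_Y = n1*n2 - U_X = 48 - 14.5 = 33.5.
Step 4: Ties are present, so use the tie-corrected normal approximation (with continuity correction) for the p-value.
Step 5: p-value = 0.244759; compare to alpha = 0.1. fail to reject H0.

U_X = 14.5, p = 0.244759, fail to reject H0 at alpha = 0.1.


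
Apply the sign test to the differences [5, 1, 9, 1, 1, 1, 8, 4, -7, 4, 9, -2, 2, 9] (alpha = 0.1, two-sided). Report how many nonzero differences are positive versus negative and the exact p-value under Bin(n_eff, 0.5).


Step 1: Discard zero differences. Original n = 14; n_eff = number of nonzero differences = 14.
Nonzero differences (with sign): +5, +1, +9, +1, +1, +1, +8, +4, -7, +4, +9, -2, +2, +9
Step 2: Count signs: positive = 12, negative = 2.
Step 3: Under H0: P(positive) = 0.5, so the number of positives S ~ Bin(14, 0.5).
Step 4: Two-sided exact p-value = sum of Bin(14,0.5) probabilities at or below the observed probability = 0.012939.
Step 5: alpha = 0.1. reject H0.

n_eff = 14, pos = 12, neg = 2, p = 0.012939, reject H0.


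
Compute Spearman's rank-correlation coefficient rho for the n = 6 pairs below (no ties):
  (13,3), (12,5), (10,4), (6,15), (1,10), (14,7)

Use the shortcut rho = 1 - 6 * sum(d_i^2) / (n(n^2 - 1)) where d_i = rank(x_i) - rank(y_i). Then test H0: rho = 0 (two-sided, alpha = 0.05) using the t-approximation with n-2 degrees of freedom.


Step 1: Rank x and y separately (midranks; no ties here).
rank(x): 13->5, 12->4, 10->3, 6->2, 1->1, 14->6
rank(y): 3->1, 5->3, 4->2, 15->6, 10->5, 7->4
Step 2: d_i = R_x(i) - R_y(i); compute d_i^2.
  (5-1)^2=16, (4-3)^2=1, (3-2)^2=1, (2-6)^2=16, (1-5)^2=16, (6-4)^2=4
sum(d^2) = 54.
Step 3: rho = 1 - 6*54 / (6*(6^2 - 1)) = 1 - 324/210 = -0.542857.
Step 4: Under H0, t = rho * sqrt((n-2)/(1-rho^2)) = -1.2928 ~ t(4).
Step 5: Two-sided p-value from the t-distribution with 4 df = 0.265703.
Step 6: alpha = 0.05. fail to reject H0.

rho = -0.5429, p = 0.265703, fail to reject H0 at alpha = 0.05.


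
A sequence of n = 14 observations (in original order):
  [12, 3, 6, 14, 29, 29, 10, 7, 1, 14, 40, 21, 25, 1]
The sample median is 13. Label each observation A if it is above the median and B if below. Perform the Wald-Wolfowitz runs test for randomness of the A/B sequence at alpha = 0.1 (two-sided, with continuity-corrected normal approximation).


Step 1: Compute median = 13; label A = above, B = below.
Labels in order: BBBAAABBBAAAAB  (n_A = 7, n_B = 7)
Step 2: Count runs R = 5.
Step 3: Under H0 (random ordering), E[R] = 2*n_A*n_B/(n_A+n_B) + 1 = 2*7*7/14 + 1 = 8.0000.
        Var[R] = 2*n_A*n_B*(2*n_A*n_B - n_A - n_B) / ((n_A+n_B)^2 * (n_A+n_B-1)) = 8232/2548 = 3.2308.
        SD[R] = 1.7974.
Step 4: Continuity-corrected z = (R + 0.5 - E[R]) / SD[R] = (5 + 0.5 - 8.0000) / 1.7974 = -1.3909.
Step 5: Two-sided p-value via normal approximation = 2*(1 - Phi(|z|)) = 0.164264.
Step 6: alpha = 0.1. fail to reject H0.

R = 5, z = -1.3909, p = 0.164264, fail to reject H0.


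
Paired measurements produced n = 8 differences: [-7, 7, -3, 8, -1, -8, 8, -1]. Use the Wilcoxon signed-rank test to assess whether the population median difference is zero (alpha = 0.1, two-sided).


Step 1: Drop any zero differences (none here) and take |d_i|.
|d| = [7, 7, 3, 8, 1, 8, 8, 1]
Step 2: Midrank |d_i| (ties get averaged ranks).
ranks: |7|->4.5, |7|->4.5, |3|->3, |8|->7, |1|->1.5, |8|->7, |8|->7, |1|->1.5
Step 3: Attach original signs; sum ranks with positive sign and with negative sign.
W+ = 4.5 + 7 + 7 = 18.5
W- = 4.5 + 3 + 1.5 + 7 + 1.5 = 17.5
(Check: W+ + W- = 36 should equal n(n+1)/2 = 36.)
Step 4: Test statistic W = min(W+, W-) = 17.5.
Step 5: Ties in |d|, so use the tie-corrected normal approximation.
        E[W] = n(n+1)/4 = 8*9/4 = 18.
        Tie groups: |d|=1 (t=2), |d|=7 (t=2), |d|=8 (t=3); sum(t^3 - t) = 36.
        Var[W] = n(n+1)(2n+1)/24 - sum(t^3-t)/48 = 1224/24 - 36/48 = 50.25.
        z = (W - E[W]) / sqrt(Var[W]) = (17.5 - 18) / 7.0887 = -0.0705.
        Two-sided p = 2*Phi(z) = 0.943768.
Step 6: alpha = 0.1. fail to reject H0.

W+ = 18.5, W- = 17.5, W = min = 17.5, p = 0.943768, fail to reject H0.


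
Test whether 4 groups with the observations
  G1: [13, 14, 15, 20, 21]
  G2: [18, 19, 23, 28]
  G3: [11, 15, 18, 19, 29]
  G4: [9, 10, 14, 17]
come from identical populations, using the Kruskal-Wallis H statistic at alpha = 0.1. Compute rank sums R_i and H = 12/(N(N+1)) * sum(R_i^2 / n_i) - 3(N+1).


Step 1: Combine all N = 18 observations and assign midranks.
sorted (value, group, rank): (9,G4,1), (10,G4,2), (11,G3,3), (13,G1,4), (14,G1,5.5), (14,G4,5.5), (15,G1,7.5), (15,G3,7.5), (17,G4,9), (18,G2,10.5), (18,G3,10.5), (19,G2,12.5), (19,G3,12.5), (20,G1,14), (21,G1,15), (23,G2,16), (28,G2,17), (29,G3,18)
Step 2: Sum ranks within each group.
R_1 = 46 (n_1 = 5)
R_2 = 56 (n_2 = 4)
R_3 = 51.5 (n_3 = 5)
R_4 = 17.5 (n_4 = 4)
Step 3: H = 12/(N(N+1)) * sum(R_i^2/n_i) - 3(N+1)
     = 12/(18*19) * (46^2/5 + 56^2/4 + 51.5^2/5 + 17.5^2/4) - 3*19
     = 0.035088 * 1814.21 - 57
     = 6.656579.
Step 4: Ties present; correction factor C = 1 - 24/(18^3 - 18) = 0.995872. Corrected H = 6.656579 / 0.995872 = 6.684171.
Step 5: Under H0, H ~ chi^2(3); p-value = 0.082675.
Step 6: alpha = 0.1. reject H0.

H = 6.6842, df = 3, p = 0.082675, reject H0.


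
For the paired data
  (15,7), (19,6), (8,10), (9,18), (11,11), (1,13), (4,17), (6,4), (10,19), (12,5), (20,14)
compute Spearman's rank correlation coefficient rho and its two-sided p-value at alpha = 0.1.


Step 1: Rank x and y separately (midranks; no ties here).
rank(x): 15->9, 19->10, 8->4, 9->5, 11->7, 1->1, 4->2, 6->3, 10->6, 12->8, 20->11
rank(y): 7->4, 6->3, 10->5, 18->10, 11->6, 13->7, 17->9, 4->1, 19->11, 5->2, 14->8
Step 2: d_i = R_x(i) - R_y(i); compute d_i^2.
  (9-4)^2=25, (10-3)^2=49, (4-5)^2=1, (5-10)^2=25, (7-6)^2=1, (1-7)^2=36, (2-9)^2=49, (3-1)^2=4, (6-11)^2=25, (8-2)^2=36, (11-8)^2=9
sum(d^2) = 260.
Step 3: rho = 1 - 6*260 / (11*(11^2 - 1)) = 1 - 1560/1320 = -0.181818.
Step 4: Under H0, t = rho * sqrt((n-2)/(1-rho^2)) = -0.5547 ~ t(9).
Step 5: Two-sided p-value from the t-distribution with 9 df = 0.592615.
Step 6: alpha = 0.1. fail to reject H0.

rho = -0.1818, p = 0.592615, fail to reject H0 at alpha = 0.1.


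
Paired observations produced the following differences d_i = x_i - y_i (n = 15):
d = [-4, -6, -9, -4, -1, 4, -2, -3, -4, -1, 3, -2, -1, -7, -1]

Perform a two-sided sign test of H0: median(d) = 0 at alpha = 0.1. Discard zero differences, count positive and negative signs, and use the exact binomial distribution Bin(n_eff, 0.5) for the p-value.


Step 1: Discard zero differences. Original n = 15; n_eff = number of nonzero differences = 15.
Nonzero differences (with sign): -4, -6, -9, -4, -1, +4, -2, -3, -4, -1, +3, -2, -1, -7, -1
Step 2: Count signs: positive = 2, negative = 13.
Step 3: Under H0: P(positive) = 0.5, so the number of positives S ~ Bin(15, 0.5).
Step 4: Two-sided exact p-value = sum of Bin(15,0.5) probabilities at or below the observed probability = 0.007385.
Step 5: alpha = 0.1. reject H0.

n_eff = 15, pos = 2, neg = 13, p = 0.007385, reject H0.


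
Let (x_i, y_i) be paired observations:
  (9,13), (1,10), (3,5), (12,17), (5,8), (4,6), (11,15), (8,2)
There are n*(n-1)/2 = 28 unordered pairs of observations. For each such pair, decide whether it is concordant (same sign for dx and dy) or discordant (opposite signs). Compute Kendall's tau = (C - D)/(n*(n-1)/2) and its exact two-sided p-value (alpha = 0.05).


Step 1: Enumerate the 28 unordered pairs (i,j) with i<j and classify each by sign(x_j-x_i) * sign(y_j-y_i).
  (1,2):dx=-8,dy=-3->C; (1,3):dx=-6,dy=-8->C; (1,4):dx=+3,dy=+4->C; (1,5):dx=-4,dy=-5->C
  (1,6):dx=-5,dy=-7->C; (1,7):dx=+2,dy=+2->C; (1,8):dx=-1,dy=-11->C; (2,3):dx=+2,dy=-5->D
  (2,4):dx=+11,dy=+7->C; (2,5):dx=+4,dy=-2->D; (2,6):dx=+3,dy=-4->D; (2,7):dx=+10,dy=+5->C
  (2,8):dx=+7,dy=-8->D; (3,4):dx=+9,dy=+12->C; (3,5):dx=+2,dy=+3->C; (3,6):dx=+1,dy=+1->C
  (3,7):dx=+8,dy=+10->C; (3,8):dx=+5,dy=-3->D; (4,5):dx=-7,dy=-9->C; (4,6):dx=-8,dy=-11->C
  (4,7):dx=-1,dy=-2->C; (4,8):dx=-4,dy=-15->C; (5,6):dx=-1,dy=-2->C; (5,7):dx=+6,dy=+7->C
  (5,8):dx=+3,dy=-6->D; (6,7):dx=+7,dy=+9->C; (6,8):dx=+4,dy=-4->D; (7,8):dx=-3,dy=-13->C
Step 2: C = 21, D = 7, total pairs = 28.
Step 3: tau = (C - D)/(n(n-1)/2) = (21 - 7)/28 = 0.500000.
Step 4: Exact two-sided p-value (enumerate n! = 40320 permutations of y under H0): p = 0.108681.
Step 5: alpha = 0.05. fail to reject H0.

tau_b = 0.5000 (C=21, D=7), p = 0.108681, fail to reject H0.


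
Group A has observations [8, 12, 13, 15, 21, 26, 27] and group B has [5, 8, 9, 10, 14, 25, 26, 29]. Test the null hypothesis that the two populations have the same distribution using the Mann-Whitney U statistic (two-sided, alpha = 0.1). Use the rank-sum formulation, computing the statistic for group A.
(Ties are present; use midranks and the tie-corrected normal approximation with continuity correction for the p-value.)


Step 1: Combine and sort all 15 observations; assign midranks.
sorted (value, group): (5,Y), (8,X), (8,Y), (9,Y), (10,Y), (12,X), (13,X), (14,Y), (15,X), (21,X), (25,Y), (26,X), (26,Y), (27,X), (29,Y)
ranks: 5->1, 8->2.5, 8->2.5, 9->4, 10->5, 12->6, 13->7, 14->8, 15->9, 21->10, 25->11, 26->12.5, 26->12.5, 27->14, 29->15
Step 2: Rank sum for X: R1 = 2.5 + 6 + 7 + 9 + 10 + 12.5 + 14 = 61.
Step 3: U_X = R1 - n1(n1+1)/2 = 61 - 7*8/2 = 61 - 28 = 33.
       U_Y = n1*n2 - U_X = 56 - 33 = 23.
Step 4: Ties are present, so use the tie-corrected normal approximation (with continuity correction) for the p-value.
Step 5: p-value = 0.601875; compare to alpha = 0.1. fail to reject H0.

U_X = 33, p = 0.601875, fail to reject H0 at alpha = 0.1.
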